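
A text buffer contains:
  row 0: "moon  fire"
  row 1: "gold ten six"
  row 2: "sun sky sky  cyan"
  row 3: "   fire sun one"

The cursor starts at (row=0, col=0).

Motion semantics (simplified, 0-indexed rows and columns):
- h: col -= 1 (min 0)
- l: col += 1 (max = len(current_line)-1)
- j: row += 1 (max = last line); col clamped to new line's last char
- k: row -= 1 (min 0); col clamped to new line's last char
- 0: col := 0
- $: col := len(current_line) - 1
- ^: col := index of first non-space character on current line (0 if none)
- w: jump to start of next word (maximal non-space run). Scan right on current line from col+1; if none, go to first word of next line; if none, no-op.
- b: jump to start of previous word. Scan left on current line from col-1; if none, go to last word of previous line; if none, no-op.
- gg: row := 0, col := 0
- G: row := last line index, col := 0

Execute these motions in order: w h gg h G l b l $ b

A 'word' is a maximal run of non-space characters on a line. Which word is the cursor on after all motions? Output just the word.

After 1 (w): row=0 col=6 char='f'
After 2 (h): row=0 col=5 char='_'
After 3 (gg): row=0 col=0 char='m'
After 4 (h): row=0 col=0 char='m'
After 5 (G): row=3 col=0 char='_'
After 6 (l): row=3 col=1 char='_'
After 7 (b): row=2 col=13 char='c'
After 8 (l): row=2 col=14 char='y'
After 9 ($): row=2 col=16 char='n'
After 10 (b): row=2 col=13 char='c'

Answer: cyan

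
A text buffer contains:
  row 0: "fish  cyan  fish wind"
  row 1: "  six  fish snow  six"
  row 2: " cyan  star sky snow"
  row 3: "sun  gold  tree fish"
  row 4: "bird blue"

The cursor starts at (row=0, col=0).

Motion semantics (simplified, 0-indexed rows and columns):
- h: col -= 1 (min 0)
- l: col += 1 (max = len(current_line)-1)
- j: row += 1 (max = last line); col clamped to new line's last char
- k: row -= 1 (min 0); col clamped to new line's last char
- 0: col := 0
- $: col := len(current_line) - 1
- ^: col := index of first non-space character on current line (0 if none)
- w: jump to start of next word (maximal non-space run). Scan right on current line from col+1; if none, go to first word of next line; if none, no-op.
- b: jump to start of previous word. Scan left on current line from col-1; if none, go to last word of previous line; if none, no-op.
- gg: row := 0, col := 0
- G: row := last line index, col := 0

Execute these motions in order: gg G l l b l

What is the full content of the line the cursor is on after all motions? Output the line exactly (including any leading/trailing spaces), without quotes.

After 1 (gg): row=0 col=0 char='f'
After 2 (G): row=4 col=0 char='b'
After 3 (l): row=4 col=1 char='i'
After 4 (l): row=4 col=2 char='r'
After 5 (b): row=4 col=0 char='b'
After 6 (l): row=4 col=1 char='i'

Answer: bird blue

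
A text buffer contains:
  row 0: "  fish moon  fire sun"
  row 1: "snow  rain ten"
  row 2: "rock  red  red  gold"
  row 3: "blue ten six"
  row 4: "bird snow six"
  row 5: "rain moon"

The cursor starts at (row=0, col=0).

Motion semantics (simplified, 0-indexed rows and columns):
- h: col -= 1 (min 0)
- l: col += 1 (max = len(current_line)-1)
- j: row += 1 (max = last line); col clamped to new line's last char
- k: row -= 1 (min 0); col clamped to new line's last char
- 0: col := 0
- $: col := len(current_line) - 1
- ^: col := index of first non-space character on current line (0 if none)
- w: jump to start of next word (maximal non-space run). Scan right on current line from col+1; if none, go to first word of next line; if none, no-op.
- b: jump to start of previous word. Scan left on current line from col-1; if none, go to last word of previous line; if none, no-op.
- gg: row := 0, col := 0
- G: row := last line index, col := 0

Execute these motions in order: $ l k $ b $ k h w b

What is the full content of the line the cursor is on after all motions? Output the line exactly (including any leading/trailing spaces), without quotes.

After 1 ($): row=0 col=20 char='n'
After 2 (l): row=0 col=20 char='n'
After 3 (k): row=0 col=20 char='n'
After 4 ($): row=0 col=20 char='n'
After 5 (b): row=0 col=18 char='s'
After 6 ($): row=0 col=20 char='n'
After 7 (k): row=0 col=20 char='n'
After 8 (h): row=0 col=19 char='u'
After 9 (w): row=1 col=0 char='s'
After 10 (b): row=0 col=18 char='s'

Answer:   fish moon  fire sun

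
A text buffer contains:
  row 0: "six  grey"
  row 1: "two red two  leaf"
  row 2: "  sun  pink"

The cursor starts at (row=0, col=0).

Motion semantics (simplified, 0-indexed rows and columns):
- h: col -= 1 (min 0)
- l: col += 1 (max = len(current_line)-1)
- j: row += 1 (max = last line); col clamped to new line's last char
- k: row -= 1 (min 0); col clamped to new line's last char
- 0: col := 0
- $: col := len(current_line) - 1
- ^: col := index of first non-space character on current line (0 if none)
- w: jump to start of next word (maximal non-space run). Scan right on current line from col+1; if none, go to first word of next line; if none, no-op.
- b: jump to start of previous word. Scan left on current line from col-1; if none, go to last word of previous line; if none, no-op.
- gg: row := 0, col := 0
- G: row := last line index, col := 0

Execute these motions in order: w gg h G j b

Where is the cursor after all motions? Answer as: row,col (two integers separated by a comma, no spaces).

After 1 (w): row=0 col=5 char='g'
After 2 (gg): row=0 col=0 char='s'
After 3 (h): row=0 col=0 char='s'
After 4 (G): row=2 col=0 char='_'
After 5 (j): row=2 col=0 char='_'
After 6 (b): row=1 col=13 char='l'

Answer: 1,13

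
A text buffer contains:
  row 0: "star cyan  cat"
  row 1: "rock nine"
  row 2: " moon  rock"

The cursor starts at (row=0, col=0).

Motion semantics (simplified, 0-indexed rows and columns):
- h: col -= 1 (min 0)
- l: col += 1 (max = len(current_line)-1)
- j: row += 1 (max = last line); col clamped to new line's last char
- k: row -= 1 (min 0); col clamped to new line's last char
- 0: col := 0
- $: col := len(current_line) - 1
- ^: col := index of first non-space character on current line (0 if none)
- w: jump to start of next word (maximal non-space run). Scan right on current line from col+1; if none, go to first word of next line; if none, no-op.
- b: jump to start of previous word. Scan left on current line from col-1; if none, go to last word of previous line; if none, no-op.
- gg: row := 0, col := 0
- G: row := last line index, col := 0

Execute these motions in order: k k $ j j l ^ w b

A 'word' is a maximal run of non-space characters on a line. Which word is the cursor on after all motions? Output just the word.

Answer: moon

Derivation:
After 1 (k): row=0 col=0 char='s'
After 2 (k): row=0 col=0 char='s'
After 3 ($): row=0 col=13 char='t'
After 4 (j): row=1 col=8 char='e'
After 5 (j): row=2 col=8 char='o'
After 6 (l): row=2 col=9 char='c'
After 7 (^): row=2 col=1 char='m'
After 8 (w): row=2 col=7 char='r'
After 9 (b): row=2 col=1 char='m'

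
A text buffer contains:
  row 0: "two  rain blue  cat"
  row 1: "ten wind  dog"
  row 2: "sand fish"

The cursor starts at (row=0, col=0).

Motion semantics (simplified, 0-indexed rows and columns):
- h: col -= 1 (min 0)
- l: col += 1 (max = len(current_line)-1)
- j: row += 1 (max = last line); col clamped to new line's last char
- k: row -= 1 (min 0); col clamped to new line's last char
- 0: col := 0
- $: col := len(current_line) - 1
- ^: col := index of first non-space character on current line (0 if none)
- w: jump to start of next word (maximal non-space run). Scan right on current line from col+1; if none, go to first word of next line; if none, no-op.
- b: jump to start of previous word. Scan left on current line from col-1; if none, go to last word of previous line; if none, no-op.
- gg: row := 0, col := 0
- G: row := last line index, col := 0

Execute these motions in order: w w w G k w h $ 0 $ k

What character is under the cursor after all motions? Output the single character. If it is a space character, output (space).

Answer: u

Derivation:
After 1 (w): row=0 col=5 char='r'
After 2 (w): row=0 col=10 char='b'
After 3 (w): row=0 col=16 char='c'
After 4 (G): row=2 col=0 char='s'
After 5 (k): row=1 col=0 char='t'
After 6 (w): row=1 col=4 char='w'
After 7 (h): row=1 col=3 char='_'
After 8 ($): row=1 col=12 char='g'
After 9 (0): row=1 col=0 char='t'
After 10 ($): row=1 col=12 char='g'
After 11 (k): row=0 col=12 char='u'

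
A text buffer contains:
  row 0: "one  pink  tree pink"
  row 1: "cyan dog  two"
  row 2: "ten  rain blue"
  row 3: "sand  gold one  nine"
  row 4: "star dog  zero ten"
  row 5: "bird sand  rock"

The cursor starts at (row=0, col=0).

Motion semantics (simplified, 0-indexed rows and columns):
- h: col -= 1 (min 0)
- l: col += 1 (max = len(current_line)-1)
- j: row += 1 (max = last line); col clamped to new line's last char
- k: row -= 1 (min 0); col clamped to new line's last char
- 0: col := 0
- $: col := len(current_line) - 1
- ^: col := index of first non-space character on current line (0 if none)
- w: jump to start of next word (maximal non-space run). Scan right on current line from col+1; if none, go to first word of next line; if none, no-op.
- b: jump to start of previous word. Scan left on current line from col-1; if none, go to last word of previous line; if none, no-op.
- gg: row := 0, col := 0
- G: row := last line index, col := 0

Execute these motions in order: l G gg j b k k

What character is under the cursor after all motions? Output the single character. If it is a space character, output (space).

Answer: p

Derivation:
After 1 (l): row=0 col=1 char='n'
After 2 (G): row=5 col=0 char='b'
After 3 (gg): row=0 col=0 char='o'
After 4 (j): row=1 col=0 char='c'
After 5 (b): row=0 col=16 char='p'
After 6 (k): row=0 col=16 char='p'
After 7 (k): row=0 col=16 char='p'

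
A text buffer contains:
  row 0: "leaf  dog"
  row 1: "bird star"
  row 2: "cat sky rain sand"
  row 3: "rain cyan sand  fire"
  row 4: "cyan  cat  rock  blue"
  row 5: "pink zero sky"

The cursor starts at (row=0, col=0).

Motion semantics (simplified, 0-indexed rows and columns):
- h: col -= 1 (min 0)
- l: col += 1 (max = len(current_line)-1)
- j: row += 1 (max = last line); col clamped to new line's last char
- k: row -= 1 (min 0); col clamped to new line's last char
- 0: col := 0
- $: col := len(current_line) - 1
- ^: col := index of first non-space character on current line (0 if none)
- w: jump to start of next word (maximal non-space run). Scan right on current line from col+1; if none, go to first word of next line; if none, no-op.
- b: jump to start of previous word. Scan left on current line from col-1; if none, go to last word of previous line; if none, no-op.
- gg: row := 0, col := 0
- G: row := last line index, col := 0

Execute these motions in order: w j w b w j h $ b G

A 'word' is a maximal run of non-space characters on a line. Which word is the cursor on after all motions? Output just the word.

Answer: pink

Derivation:
After 1 (w): row=0 col=6 char='d'
After 2 (j): row=1 col=6 char='t'
After 3 (w): row=2 col=0 char='c'
After 4 (b): row=1 col=5 char='s'
After 5 (w): row=2 col=0 char='c'
After 6 (j): row=3 col=0 char='r'
After 7 (h): row=3 col=0 char='r'
After 8 ($): row=3 col=19 char='e'
After 9 (b): row=3 col=16 char='f'
After 10 (G): row=5 col=0 char='p'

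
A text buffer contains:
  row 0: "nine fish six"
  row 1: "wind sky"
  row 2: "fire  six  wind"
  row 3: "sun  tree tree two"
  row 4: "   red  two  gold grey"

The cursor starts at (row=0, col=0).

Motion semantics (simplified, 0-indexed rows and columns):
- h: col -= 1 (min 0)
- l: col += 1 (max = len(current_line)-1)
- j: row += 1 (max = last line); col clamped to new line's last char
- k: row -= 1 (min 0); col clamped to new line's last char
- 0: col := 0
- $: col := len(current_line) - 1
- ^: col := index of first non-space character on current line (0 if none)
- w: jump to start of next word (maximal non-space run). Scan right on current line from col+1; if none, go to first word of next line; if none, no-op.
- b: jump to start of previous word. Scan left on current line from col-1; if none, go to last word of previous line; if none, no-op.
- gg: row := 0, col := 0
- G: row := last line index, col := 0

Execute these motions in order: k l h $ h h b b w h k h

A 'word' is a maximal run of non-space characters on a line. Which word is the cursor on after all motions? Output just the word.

After 1 (k): row=0 col=0 char='n'
After 2 (l): row=0 col=1 char='i'
After 3 (h): row=0 col=0 char='n'
After 4 ($): row=0 col=12 char='x'
After 5 (h): row=0 col=11 char='i'
After 6 (h): row=0 col=10 char='s'
After 7 (b): row=0 col=5 char='f'
After 8 (b): row=0 col=0 char='n'
After 9 (w): row=0 col=5 char='f'
After 10 (h): row=0 col=4 char='_'
After 11 (k): row=0 col=4 char='_'
After 12 (h): row=0 col=3 char='e'

Answer: nine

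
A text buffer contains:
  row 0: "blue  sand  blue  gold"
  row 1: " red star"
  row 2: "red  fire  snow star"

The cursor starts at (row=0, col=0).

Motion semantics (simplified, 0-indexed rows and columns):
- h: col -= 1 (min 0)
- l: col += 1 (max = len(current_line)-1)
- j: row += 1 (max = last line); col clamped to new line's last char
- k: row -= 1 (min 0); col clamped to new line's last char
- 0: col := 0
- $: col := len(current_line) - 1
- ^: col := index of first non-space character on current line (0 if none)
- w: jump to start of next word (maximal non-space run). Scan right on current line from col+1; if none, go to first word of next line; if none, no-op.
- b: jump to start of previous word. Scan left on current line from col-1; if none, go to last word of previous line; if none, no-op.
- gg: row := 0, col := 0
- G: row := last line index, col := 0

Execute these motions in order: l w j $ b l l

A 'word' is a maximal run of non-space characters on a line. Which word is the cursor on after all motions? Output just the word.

Answer: star

Derivation:
After 1 (l): row=0 col=1 char='l'
After 2 (w): row=0 col=6 char='s'
After 3 (j): row=1 col=6 char='t'
After 4 ($): row=1 col=8 char='r'
After 5 (b): row=1 col=5 char='s'
After 6 (l): row=1 col=6 char='t'
After 7 (l): row=1 col=7 char='a'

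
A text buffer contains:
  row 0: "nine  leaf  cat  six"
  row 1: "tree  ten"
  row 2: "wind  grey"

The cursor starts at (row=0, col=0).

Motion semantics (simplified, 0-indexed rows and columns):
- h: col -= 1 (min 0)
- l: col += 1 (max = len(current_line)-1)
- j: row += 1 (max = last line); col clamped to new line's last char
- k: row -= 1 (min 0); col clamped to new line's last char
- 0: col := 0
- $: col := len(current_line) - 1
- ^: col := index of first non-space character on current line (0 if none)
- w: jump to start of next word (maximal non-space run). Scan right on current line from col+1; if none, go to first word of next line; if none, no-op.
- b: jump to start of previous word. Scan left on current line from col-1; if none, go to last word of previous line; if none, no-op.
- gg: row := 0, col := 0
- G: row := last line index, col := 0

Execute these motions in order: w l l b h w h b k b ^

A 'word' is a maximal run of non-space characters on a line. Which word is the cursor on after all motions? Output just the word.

After 1 (w): row=0 col=6 char='l'
After 2 (l): row=0 col=7 char='e'
After 3 (l): row=0 col=8 char='a'
After 4 (b): row=0 col=6 char='l'
After 5 (h): row=0 col=5 char='_'
After 6 (w): row=0 col=6 char='l'
After 7 (h): row=0 col=5 char='_'
After 8 (b): row=0 col=0 char='n'
After 9 (k): row=0 col=0 char='n'
After 10 (b): row=0 col=0 char='n'
After 11 (^): row=0 col=0 char='n'

Answer: nine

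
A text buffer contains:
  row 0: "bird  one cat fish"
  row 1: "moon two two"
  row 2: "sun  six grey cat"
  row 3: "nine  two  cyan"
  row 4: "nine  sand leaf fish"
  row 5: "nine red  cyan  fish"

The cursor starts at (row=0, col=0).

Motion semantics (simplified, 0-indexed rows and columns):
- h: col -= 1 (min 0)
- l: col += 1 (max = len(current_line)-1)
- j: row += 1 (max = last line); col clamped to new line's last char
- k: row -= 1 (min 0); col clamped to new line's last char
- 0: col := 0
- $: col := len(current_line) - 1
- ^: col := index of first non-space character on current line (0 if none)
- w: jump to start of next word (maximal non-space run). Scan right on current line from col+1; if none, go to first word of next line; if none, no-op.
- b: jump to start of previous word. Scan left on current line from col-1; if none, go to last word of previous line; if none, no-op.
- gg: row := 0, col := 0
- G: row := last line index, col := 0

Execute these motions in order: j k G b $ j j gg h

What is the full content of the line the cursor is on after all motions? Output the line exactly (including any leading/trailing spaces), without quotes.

Answer: bird  one cat fish

Derivation:
After 1 (j): row=1 col=0 char='m'
After 2 (k): row=0 col=0 char='b'
After 3 (G): row=5 col=0 char='n'
After 4 (b): row=4 col=16 char='f'
After 5 ($): row=4 col=19 char='h'
After 6 (j): row=5 col=19 char='h'
After 7 (j): row=5 col=19 char='h'
After 8 (gg): row=0 col=0 char='b'
After 9 (h): row=0 col=0 char='b'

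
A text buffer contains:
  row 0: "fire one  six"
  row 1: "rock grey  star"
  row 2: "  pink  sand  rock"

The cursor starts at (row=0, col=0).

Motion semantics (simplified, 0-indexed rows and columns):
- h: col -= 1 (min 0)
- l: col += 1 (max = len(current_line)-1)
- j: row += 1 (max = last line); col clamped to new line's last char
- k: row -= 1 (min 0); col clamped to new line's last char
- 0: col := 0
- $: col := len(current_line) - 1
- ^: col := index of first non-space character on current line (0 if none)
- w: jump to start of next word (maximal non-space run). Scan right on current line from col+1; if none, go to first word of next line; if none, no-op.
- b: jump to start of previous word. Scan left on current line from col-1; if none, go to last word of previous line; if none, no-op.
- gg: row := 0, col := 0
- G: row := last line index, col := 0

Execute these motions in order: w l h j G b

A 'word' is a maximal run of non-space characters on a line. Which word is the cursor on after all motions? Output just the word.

Answer: star

Derivation:
After 1 (w): row=0 col=5 char='o'
After 2 (l): row=0 col=6 char='n'
After 3 (h): row=0 col=5 char='o'
After 4 (j): row=1 col=5 char='g'
After 5 (G): row=2 col=0 char='_'
After 6 (b): row=1 col=11 char='s'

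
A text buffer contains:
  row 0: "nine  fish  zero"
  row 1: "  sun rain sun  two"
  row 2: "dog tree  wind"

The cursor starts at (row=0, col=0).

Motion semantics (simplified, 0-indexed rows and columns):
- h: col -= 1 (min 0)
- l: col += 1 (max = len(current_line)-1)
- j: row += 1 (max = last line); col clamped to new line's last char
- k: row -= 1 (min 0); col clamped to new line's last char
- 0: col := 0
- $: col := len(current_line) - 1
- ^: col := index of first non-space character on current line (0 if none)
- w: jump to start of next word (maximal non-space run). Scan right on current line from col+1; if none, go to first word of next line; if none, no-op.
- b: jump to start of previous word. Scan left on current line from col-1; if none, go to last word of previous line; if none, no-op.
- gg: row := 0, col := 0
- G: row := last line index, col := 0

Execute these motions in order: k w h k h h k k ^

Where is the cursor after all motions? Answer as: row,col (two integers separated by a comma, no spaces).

Answer: 0,0

Derivation:
After 1 (k): row=0 col=0 char='n'
After 2 (w): row=0 col=6 char='f'
After 3 (h): row=0 col=5 char='_'
After 4 (k): row=0 col=5 char='_'
After 5 (h): row=0 col=4 char='_'
After 6 (h): row=0 col=3 char='e'
After 7 (k): row=0 col=3 char='e'
After 8 (k): row=0 col=3 char='e'
After 9 (^): row=0 col=0 char='n'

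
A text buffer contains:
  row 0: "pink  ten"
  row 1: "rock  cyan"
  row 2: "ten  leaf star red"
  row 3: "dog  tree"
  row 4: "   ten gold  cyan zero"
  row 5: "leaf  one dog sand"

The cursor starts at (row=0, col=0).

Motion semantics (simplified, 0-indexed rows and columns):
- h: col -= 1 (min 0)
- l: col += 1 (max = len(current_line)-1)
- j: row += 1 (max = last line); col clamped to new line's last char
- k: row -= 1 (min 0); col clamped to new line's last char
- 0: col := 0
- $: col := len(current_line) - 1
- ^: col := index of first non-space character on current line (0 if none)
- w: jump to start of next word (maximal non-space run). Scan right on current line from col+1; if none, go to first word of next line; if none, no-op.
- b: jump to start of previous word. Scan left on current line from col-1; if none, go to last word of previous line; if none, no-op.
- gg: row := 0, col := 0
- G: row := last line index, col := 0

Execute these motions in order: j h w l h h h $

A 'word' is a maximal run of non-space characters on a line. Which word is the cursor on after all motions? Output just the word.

Answer: cyan

Derivation:
After 1 (j): row=1 col=0 char='r'
After 2 (h): row=1 col=0 char='r'
After 3 (w): row=1 col=6 char='c'
After 4 (l): row=1 col=7 char='y'
After 5 (h): row=1 col=6 char='c'
After 6 (h): row=1 col=5 char='_'
After 7 (h): row=1 col=4 char='_'
After 8 ($): row=1 col=9 char='n'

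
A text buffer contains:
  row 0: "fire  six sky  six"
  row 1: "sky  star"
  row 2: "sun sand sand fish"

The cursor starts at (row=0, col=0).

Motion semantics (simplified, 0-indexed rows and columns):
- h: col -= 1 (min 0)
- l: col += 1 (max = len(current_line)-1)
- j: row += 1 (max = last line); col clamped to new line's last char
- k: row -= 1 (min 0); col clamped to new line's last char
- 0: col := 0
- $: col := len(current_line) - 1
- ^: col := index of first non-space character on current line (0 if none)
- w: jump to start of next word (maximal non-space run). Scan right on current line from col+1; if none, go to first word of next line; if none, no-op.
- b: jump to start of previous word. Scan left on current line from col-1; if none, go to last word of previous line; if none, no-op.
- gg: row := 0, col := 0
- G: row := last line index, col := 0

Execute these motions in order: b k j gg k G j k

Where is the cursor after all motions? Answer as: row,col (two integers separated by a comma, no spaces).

After 1 (b): row=0 col=0 char='f'
After 2 (k): row=0 col=0 char='f'
After 3 (j): row=1 col=0 char='s'
After 4 (gg): row=0 col=0 char='f'
After 5 (k): row=0 col=0 char='f'
After 6 (G): row=2 col=0 char='s'
After 7 (j): row=2 col=0 char='s'
After 8 (k): row=1 col=0 char='s'

Answer: 1,0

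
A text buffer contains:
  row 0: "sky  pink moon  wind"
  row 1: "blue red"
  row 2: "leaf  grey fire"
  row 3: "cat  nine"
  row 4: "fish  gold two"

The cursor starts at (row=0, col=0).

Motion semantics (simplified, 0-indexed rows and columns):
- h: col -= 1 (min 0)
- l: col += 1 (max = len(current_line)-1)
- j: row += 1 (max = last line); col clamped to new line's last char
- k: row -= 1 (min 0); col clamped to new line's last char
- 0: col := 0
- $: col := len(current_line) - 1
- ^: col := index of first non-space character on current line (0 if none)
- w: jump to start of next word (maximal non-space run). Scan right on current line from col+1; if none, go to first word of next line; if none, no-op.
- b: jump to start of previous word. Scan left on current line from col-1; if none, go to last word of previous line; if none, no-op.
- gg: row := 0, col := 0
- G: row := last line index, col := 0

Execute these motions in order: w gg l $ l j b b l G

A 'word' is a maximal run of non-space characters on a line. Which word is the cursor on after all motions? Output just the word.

After 1 (w): row=0 col=5 char='p'
After 2 (gg): row=0 col=0 char='s'
After 3 (l): row=0 col=1 char='k'
After 4 ($): row=0 col=19 char='d'
After 5 (l): row=0 col=19 char='d'
After 6 (j): row=1 col=7 char='d'
After 7 (b): row=1 col=5 char='r'
After 8 (b): row=1 col=0 char='b'
After 9 (l): row=1 col=1 char='l'
After 10 (G): row=4 col=0 char='f'

Answer: fish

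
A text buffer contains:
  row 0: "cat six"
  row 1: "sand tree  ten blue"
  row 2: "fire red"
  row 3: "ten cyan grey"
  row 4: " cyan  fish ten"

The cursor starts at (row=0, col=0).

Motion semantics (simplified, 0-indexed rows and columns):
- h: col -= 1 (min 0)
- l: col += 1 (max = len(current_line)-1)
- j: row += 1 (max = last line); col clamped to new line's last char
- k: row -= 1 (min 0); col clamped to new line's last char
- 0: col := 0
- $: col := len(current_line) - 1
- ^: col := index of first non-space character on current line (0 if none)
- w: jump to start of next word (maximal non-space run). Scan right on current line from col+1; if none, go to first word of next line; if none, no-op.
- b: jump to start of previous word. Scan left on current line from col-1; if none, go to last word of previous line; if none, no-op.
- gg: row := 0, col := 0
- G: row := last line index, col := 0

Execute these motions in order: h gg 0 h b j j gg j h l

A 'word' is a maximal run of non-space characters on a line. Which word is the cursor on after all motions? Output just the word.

Answer: sand

Derivation:
After 1 (h): row=0 col=0 char='c'
After 2 (gg): row=0 col=0 char='c'
After 3 (0): row=0 col=0 char='c'
After 4 (h): row=0 col=0 char='c'
After 5 (b): row=0 col=0 char='c'
After 6 (j): row=1 col=0 char='s'
After 7 (j): row=2 col=0 char='f'
After 8 (gg): row=0 col=0 char='c'
After 9 (j): row=1 col=0 char='s'
After 10 (h): row=1 col=0 char='s'
After 11 (l): row=1 col=1 char='a'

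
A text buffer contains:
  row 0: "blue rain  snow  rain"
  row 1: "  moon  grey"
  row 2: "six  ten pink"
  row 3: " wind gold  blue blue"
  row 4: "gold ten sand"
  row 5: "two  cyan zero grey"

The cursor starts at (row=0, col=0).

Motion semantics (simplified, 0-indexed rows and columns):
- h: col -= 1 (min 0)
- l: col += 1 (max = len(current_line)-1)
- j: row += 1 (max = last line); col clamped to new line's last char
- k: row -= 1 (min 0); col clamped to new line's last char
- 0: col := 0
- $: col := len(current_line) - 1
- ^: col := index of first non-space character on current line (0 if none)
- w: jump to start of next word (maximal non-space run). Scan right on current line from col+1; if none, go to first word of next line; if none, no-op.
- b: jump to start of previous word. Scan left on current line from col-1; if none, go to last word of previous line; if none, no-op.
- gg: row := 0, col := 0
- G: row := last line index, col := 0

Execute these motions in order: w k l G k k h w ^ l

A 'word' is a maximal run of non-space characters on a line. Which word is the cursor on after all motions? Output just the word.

After 1 (w): row=0 col=5 char='r'
After 2 (k): row=0 col=5 char='r'
After 3 (l): row=0 col=6 char='a'
After 4 (G): row=5 col=0 char='t'
After 5 (k): row=4 col=0 char='g'
After 6 (k): row=3 col=0 char='_'
After 7 (h): row=3 col=0 char='_'
After 8 (w): row=3 col=1 char='w'
After 9 (^): row=3 col=1 char='w'
After 10 (l): row=3 col=2 char='i'

Answer: wind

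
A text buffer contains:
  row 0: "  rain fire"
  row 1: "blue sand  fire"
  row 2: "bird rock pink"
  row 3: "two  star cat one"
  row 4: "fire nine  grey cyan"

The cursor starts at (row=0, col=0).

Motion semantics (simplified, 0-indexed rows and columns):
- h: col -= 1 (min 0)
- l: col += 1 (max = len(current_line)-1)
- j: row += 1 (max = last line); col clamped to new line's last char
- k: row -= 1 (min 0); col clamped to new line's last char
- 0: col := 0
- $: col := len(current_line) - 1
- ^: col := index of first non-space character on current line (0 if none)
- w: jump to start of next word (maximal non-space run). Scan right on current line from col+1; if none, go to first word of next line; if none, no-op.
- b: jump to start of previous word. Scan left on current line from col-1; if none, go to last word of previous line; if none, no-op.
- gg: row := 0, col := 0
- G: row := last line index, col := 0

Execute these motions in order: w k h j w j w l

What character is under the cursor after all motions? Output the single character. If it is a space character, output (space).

After 1 (w): row=0 col=2 char='r'
After 2 (k): row=0 col=2 char='r'
After 3 (h): row=0 col=1 char='_'
After 4 (j): row=1 col=1 char='l'
After 5 (w): row=1 col=5 char='s'
After 6 (j): row=2 col=5 char='r'
After 7 (w): row=2 col=10 char='p'
After 8 (l): row=2 col=11 char='i'

Answer: i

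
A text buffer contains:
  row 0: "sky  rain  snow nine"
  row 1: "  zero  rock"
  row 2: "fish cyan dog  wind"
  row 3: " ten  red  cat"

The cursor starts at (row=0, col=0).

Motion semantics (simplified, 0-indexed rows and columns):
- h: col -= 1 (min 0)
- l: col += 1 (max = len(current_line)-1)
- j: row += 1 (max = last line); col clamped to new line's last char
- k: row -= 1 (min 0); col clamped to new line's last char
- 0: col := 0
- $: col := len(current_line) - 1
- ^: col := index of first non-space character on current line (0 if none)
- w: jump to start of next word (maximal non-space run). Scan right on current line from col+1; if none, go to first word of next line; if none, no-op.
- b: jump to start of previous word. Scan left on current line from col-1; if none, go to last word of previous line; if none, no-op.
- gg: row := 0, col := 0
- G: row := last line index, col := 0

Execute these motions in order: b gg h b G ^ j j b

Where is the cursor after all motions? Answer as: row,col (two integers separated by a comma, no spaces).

After 1 (b): row=0 col=0 char='s'
After 2 (gg): row=0 col=0 char='s'
After 3 (h): row=0 col=0 char='s'
After 4 (b): row=0 col=0 char='s'
After 5 (G): row=3 col=0 char='_'
After 6 (^): row=3 col=1 char='t'
After 7 (j): row=3 col=1 char='t'
After 8 (j): row=3 col=1 char='t'
After 9 (b): row=2 col=15 char='w'

Answer: 2,15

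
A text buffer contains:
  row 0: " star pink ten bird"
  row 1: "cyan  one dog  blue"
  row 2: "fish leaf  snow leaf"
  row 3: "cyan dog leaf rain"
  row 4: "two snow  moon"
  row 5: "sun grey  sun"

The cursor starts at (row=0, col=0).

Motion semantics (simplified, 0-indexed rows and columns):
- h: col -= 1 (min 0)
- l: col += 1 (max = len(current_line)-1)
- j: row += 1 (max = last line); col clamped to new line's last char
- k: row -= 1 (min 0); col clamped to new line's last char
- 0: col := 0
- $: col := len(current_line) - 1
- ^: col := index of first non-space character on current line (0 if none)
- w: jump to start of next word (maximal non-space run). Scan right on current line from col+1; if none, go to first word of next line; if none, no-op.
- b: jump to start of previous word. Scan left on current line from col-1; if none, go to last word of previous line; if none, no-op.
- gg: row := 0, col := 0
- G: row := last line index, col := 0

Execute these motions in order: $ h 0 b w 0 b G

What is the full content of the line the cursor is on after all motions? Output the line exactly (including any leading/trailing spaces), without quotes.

After 1 ($): row=0 col=18 char='d'
After 2 (h): row=0 col=17 char='r'
After 3 (0): row=0 col=0 char='_'
After 4 (b): row=0 col=0 char='_'
After 5 (w): row=0 col=1 char='s'
After 6 (0): row=0 col=0 char='_'
After 7 (b): row=0 col=0 char='_'
After 8 (G): row=5 col=0 char='s'

Answer: sun grey  sun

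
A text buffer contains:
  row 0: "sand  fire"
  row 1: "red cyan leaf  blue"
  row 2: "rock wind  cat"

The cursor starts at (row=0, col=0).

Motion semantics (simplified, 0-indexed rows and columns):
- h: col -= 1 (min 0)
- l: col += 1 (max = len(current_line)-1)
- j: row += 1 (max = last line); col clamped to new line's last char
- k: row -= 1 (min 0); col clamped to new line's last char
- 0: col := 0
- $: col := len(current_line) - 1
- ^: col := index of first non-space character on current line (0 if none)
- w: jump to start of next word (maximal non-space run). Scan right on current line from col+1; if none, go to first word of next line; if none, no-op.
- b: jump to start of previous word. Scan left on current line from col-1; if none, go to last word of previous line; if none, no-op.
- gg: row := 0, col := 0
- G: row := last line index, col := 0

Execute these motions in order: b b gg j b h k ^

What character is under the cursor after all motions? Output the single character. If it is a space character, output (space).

After 1 (b): row=0 col=0 char='s'
After 2 (b): row=0 col=0 char='s'
After 3 (gg): row=0 col=0 char='s'
After 4 (j): row=1 col=0 char='r'
After 5 (b): row=0 col=6 char='f'
After 6 (h): row=0 col=5 char='_'
After 7 (k): row=0 col=5 char='_'
After 8 (^): row=0 col=0 char='s'

Answer: s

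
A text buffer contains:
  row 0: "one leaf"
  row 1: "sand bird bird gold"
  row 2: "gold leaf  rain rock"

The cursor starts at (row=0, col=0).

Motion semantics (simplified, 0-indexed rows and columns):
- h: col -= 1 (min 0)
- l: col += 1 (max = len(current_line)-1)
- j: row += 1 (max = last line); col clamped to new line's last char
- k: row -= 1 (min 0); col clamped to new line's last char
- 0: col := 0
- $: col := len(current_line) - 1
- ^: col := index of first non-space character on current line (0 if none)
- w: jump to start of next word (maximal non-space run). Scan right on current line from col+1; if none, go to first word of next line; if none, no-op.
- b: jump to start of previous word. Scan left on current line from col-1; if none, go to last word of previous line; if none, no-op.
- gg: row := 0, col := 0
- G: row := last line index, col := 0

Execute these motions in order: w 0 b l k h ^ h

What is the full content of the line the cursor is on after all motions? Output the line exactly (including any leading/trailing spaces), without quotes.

Answer: one leaf

Derivation:
After 1 (w): row=0 col=4 char='l'
After 2 (0): row=0 col=0 char='o'
After 3 (b): row=0 col=0 char='o'
After 4 (l): row=0 col=1 char='n'
After 5 (k): row=0 col=1 char='n'
After 6 (h): row=0 col=0 char='o'
After 7 (^): row=0 col=0 char='o'
After 8 (h): row=0 col=0 char='o'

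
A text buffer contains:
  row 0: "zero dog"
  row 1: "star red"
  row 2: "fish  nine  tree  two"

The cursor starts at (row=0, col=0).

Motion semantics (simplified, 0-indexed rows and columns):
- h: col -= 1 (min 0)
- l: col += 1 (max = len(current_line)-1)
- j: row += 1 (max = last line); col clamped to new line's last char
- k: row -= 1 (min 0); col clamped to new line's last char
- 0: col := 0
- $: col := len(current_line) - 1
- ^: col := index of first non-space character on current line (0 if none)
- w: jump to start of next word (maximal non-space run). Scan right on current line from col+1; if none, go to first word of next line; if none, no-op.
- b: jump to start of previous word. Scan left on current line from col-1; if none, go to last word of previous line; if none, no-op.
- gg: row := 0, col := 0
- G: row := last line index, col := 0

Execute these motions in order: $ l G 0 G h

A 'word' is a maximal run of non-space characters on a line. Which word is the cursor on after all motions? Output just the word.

After 1 ($): row=0 col=7 char='g'
After 2 (l): row=0 col=7 char='g'
After 3 (G): row=2 col=0 char='f'
After 4 (0): row=2 col=0 char='f'
After 5 (G): row=2 col=0 char='f'
After 6 (h): row=2 col=0 char='f'

Answer: fish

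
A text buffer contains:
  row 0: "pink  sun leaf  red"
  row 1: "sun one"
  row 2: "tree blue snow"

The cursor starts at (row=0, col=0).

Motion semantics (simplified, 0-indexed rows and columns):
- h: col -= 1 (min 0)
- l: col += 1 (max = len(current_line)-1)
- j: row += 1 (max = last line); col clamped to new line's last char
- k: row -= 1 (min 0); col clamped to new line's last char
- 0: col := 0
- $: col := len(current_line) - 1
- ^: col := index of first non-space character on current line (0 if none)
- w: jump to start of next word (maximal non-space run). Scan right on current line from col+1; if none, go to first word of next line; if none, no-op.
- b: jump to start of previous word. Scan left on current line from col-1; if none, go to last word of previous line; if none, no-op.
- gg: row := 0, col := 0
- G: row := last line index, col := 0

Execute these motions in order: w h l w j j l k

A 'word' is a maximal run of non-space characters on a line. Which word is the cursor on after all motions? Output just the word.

After 1 (w): row=0 col=6 char='s'
After 2 (h): row=0 col=5 char='_'
After 3 (l): row=0 col=6 char='s'
After 4 (w): row=0 col=10 char='l'
After 5 (j): row=1 col=6 char='e'
After 6 (j): row=2 col=6 char='l'
After 7 (l): row=2 col=7 char='u'
After 8 (k): row=1 col=6 char='e'

Answer: one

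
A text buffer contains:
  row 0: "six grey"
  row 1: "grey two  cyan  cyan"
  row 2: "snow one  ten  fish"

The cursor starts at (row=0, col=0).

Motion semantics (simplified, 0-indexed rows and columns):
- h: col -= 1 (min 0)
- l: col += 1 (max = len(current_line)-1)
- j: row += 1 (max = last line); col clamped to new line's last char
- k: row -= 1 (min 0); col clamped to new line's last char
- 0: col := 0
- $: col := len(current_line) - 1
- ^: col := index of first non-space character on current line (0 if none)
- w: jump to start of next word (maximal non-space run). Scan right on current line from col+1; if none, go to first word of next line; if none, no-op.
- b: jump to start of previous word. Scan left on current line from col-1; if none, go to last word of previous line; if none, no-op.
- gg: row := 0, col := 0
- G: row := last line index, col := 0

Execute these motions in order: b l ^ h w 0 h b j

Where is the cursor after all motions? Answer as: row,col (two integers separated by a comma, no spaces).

After 1 (b): row=0 col=0 char='s'
After 2 (l): row=0 col=1 char='i'
After 3 (^): row=0 col=0 char='s'
After 4 (h): row=0 col=0 char='s'
After 5 (w): row=0 col=4 char='g'
After 6 (0): row=0 col=0 char='s'
After 7 (h): row=0 col=0 char='s'
After 8 (b): row=0 col=0 char='s'
After 9 (j): row=1 col=0 char='g'

Answer: 1,0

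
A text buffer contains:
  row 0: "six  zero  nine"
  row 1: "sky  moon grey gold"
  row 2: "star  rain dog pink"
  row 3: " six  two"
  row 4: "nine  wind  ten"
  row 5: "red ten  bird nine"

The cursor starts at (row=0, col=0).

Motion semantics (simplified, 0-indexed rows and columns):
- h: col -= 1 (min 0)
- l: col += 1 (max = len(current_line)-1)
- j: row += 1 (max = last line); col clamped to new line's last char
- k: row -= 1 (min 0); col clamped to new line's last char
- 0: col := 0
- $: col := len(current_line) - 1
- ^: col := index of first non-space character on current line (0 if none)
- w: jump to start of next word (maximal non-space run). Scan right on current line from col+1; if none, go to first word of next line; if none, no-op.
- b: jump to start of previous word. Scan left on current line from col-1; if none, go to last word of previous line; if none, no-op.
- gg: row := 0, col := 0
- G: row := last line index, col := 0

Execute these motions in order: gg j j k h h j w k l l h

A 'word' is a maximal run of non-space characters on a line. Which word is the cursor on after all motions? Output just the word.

Answer: moon

Derivation:
After 1 (gg): row=0 col=0 char='s'
After 2 (j): row=1 col=0 char='s'
After 3 (j): row=2 col=0 char='s'
After 4 (k): row=1 col=0 char='s'
After 5 (h): row=1 col=0 char='s'
After 6 (h): row=1 col=0 char='s'
After 7 (j): row=2 col=0 char='s'
After 8 (w): row=2 col=6 char='r'
After 9 (k): row=1 col=6 char='o'
After 10 (l): row=1 col=7 char='o'
After 11 (l): row=1 col=8 char='n'
After 12 (h): row=1 col=7 char='o'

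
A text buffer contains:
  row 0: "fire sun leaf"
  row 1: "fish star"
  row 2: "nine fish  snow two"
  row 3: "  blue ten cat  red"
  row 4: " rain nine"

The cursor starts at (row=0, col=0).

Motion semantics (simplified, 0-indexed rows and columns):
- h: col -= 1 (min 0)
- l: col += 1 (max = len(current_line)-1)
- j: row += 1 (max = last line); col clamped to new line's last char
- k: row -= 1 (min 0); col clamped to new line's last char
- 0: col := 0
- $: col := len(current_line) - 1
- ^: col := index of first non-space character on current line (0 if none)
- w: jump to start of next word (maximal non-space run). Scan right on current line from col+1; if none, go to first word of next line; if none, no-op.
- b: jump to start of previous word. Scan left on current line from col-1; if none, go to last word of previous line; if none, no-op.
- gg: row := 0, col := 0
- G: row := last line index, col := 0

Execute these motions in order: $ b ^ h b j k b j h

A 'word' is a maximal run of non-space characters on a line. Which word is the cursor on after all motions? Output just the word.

Answer: fish

Derivation:
After 1 ($): row=0 col=12 char='f'
After 2 (b): row=0 col=9 char='l'
After 3 (^): row=0 col=0 char='f'
After 4 (h): row=0 col=0 char='f'
After 5 (b): row=0 col=0 char='f'
After 6 (j): row=1 col=0 char='f'
After 7 (k): row=0 col=0 char='f'
After 8 (b): row=0 col=0 char='f'
After 9 (j): row=1 col=0 char='f'
After 10 (h): row=1 col=0 char='f'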